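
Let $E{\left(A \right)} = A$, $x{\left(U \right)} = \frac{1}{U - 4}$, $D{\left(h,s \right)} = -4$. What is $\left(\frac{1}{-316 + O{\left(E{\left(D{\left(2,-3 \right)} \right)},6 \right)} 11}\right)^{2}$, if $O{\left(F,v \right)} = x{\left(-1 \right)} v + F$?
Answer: $\frac{25}{3481956} \approx 7.1799 \cdot 10^{-6}$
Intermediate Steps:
$x{\left(U \right)} = \frac{1}{-4 + U}$
$O{\left(F,v \right)} = F - \frac{v}{5}$ ($O{\left(F,v \right)} = \frac{v}{-4 - 1} + F = \frac{v}{-5} + F = - \frac{v}{5} + F = F - \frac{v}{5}$)
$\left(\frac{1}{-316 + O{\left(E{\left(D{\left(2,-3 \right)} \right)},6 \right)} 11}\right)^{2} = \left(\frac{1}{-316 + \left(-4 - \frac{6}{5}\right) 11}\right)^{2} = \left(\frac{1}{-316 - \frac{286}{5}}\right)^{2} = \left(\frac{1}{- \frac{1866}{5}}\right)^{2} = \left(- \frac{5}{1866}\right)^{2} = \frac{25}{3481956}$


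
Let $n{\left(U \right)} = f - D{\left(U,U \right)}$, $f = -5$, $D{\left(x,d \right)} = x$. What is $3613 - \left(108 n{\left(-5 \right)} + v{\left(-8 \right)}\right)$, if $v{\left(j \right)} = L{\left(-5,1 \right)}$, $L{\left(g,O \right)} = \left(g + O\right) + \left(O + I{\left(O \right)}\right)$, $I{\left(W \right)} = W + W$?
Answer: $3614$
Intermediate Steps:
$I{\left(W \right)} = 2 W$
$L{\left(g,O \right)} = g + 4 O$ ($L{\left(g,O \right)} = \left(g + O\right) + \left(O + 2 O\right) = \left(O + g\right) + 3 O = g + 4 O$)
$v{\left(j \right)} = -1$ ($v{\left(j \right)} = -5 + 4 \cdot 1 = -5 + 4 = -1$)
$n{\left(U \right)} = -5 - U$
$3613 - \left(108 n{\left(-5 \right)} + v{\left(-8 \right)}\right) = 3613 - \left(108 \left(-5 - -5\right) - 1\right) = 3613 - \left(108 \left(-5 + 5\right) - 1\right) = 3613 - \left(108 \cdot 0 - 1\right) = 3613 - \left(0 - 1\right) = 3613 - -1 = 3613 + 1 = 3614$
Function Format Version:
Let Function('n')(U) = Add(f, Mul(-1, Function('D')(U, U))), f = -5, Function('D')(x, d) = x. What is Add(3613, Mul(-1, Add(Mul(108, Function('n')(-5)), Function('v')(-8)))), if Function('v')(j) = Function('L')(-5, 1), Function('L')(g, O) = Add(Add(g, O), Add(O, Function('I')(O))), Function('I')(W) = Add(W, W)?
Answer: 3614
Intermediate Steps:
Function('I')(W) = Mul(2, W)
Function('L')(g, O) = Add(g, Mul(4, O)) (Function('L')(g, O) = Add(Add(g, O), Add(O, Mul(2, O))) = Add(Add(O, g), Mul(3, O)) = Add(g, Mul(4, O)))
Function('v')(j) = -1 (Function('v')(j) = Add(-5, Mul(4, 1)) = Add(-5, 4) = -1)
Function('n')(U) = Add(-5, Mul(-1, U))
Add(3613, Mul(-1, Add(Mul(108, Function('n')(-5)), Function('v')(-8)))) = Add(3613, Mul(-1, Add(Mul(108, Add(-5, Mul(-1, -5))), -1))) = Add(3613, Mul(-1, Add(Mul(108, Add(-5, 5)), -1))) = Add(3613, Mul(-1, Add(Mul(108, 0), -1))) = Add(3613, Mul(-1, Add(0, -1))) = Add(3613, Mul(-1, -1)) = Add(3613, 1) = 3614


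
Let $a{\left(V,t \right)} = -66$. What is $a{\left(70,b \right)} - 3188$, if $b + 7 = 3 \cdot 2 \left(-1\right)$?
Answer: $-3254$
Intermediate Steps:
$b = -13$ ($b = -7 + 3 \cdot 2 \left(-1\right) = -7 + 6 \left(-1\right) = -7 - 6 = -13$)
$a{\left(70,b \right)} - 3188 = -66 - 3188 = -3254$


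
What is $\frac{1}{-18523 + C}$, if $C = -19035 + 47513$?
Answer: $\frac{1}{9955} \approx 0.00010045$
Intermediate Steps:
$C = 28478$
$\frac{1}{-18523 + C} = \frac{1}{-18523 + 28478} = \frac{1}{9955}$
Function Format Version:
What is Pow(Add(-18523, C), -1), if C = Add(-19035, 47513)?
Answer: Rational(1, 9955) ≈ 0.00010045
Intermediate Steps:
C = 28478
Pow(Add(-18523, C), -1) = Pow(Add(-18523, 28478), -1) = Pow(9955, -1) = Rational(1, 9955)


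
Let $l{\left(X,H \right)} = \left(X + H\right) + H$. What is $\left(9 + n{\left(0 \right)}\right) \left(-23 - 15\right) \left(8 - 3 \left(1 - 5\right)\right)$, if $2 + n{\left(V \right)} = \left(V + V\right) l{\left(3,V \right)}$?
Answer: $-5320$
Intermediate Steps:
$l{\left(X,H \right)} = X + 2 H$ ($l{\left(X,H \right)} = \left(H + X\right) + H = X + 2 H$)
$n{\left(V \right)} = -2 + 2 V \left(3 + 2 V\right)$ ($n{\left(V \right)} = -2 + \left(V + V\right) \left(3 + 2 V\right) = -2 + 2 V \left(3 + 2 V\right)$)
$\left(9 + n{\left(0 \right)}\right) \left(-23 - 15\right) \left(8 - 3 \left(1 - 5\right)\right) = \left(9 - \left(2 + 0 \left(3 + 2 \cdot 0\right)\right)\right) \left(-23 - 15\right) \left(8 - 3 \left(1 - 5\right)\right) = \left(9 - \left(2 + 0 \left(3 + 0\right)\right)\right) \left(- 38 \left(8 - -12\right)\right) = \left(9 - \left(2 + 0 \cdot 3\right)\right) \left(- 38 \left(8 + 12\right)\right) = \left(9 + \left(-2 + 0\right)\right) \left(\left(-38\right) 20\right) = \left(9 - 2\right) \left(-760\right) = 7 \left(-760\right) = -5320$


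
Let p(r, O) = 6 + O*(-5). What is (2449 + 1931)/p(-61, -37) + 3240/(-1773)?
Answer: 794100/37627 ≈ 21.105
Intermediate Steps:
p(r, O) = 6 - 5*O
(2449 + 1931)/p(-61, -37) + 3240/(-1773) = (2449 + 1931)/(6 - 5*(-37)) + 3240/(-1773) = 4380/(6 + 185) + 3240*(-1/1773) = 4380/191 - 360/197 = 794100/37627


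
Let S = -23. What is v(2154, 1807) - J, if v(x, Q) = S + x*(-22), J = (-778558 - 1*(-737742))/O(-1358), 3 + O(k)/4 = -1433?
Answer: -17023100/359 ≈ -47418.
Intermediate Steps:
O(k) = -5744 (O(k) = -12 + 4*(-1433) = -12 - 5732 = -5744)
J = 2551/359 (J = (-778558 - 1*(-737742))/(-5744) = (-778558 + 737742)*(-1/5744) = -40816*(-1/5744) = 2551/359 ≈ 7.1059)
v(x, Q) = -23 - 22*x (v(x, Q) = -23 + x*(-22) = -23 - 22*x)
v(2154, 1807) - J = (-23 - 22*2154) - 1*2551/359 = (-23 - 47388) - 2551/359 = -47411 - 2551/359 = -17023100/359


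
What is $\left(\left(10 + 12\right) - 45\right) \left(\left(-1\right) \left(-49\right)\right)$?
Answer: $-1127$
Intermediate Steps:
$\left(\left(10 + 12\right) - 45\right) \left(\left(-1\right) \left(-49\right)\right) = \left(22 - 45\right) 49 = \left(-23\right) 49 = -1127$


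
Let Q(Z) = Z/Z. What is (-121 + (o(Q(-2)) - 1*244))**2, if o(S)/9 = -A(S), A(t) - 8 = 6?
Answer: 241081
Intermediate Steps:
A(t) = 14 (A(t) = 8 + 6 = 14)
Q(Z) = 1
o(S) = -126 (o(S) = 9*(-1*14) = 9*(-14) = -126)
(-121 + (o(Q(-2)) - 1*244))**2 = (-121 + (-126 - 1*244))**2 = (-121 + (-126 - 244))**2 = (-121 - 370)**2 = (-491)**2 = 241081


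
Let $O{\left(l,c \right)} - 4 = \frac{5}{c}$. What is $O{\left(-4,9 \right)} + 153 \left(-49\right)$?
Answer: $- \frac{67432}{9} \approx -7492.4$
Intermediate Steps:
$O{\left(l,c \right)} = 4 + \frac{5}{c}$
$O{\left(-4,9 \right)} + 153 \left(-49\right) = \left(4 + \frac{5}{9}\right) + 153 \left(-49\right) = \left(4 + 5 \cdot \frac{1}{9}\right) - 7497 = \left(4 + \frac{5}{9}\right) - 7497 = \frac{41}{9} - 7497 = - \frac{67432}{9}$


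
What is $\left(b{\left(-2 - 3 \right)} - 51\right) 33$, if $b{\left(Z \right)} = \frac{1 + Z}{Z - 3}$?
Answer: $- \frac{3333}{2} \approx -1666.5$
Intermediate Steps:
$b{\left(Z \right)} = \frac{1 + Z}{-3 + Z}$
$\left(b{\left(-2 - 3 \right)} - 51\right) 33 = \left(\frac{1 - 5}{-3 - 5} - 51\right) 33 = \left(\frac{1}{-8} \left(-4\right) - 51\right) 33 = \left(\left(- \frac{1}{8}\right) \left(-4\right) - 51\right) 33 = \left(\frac{1}{2} - 51\right) 33 = \left(- \frac{101}{2}\right) 33 = - \frac{3333}{2}$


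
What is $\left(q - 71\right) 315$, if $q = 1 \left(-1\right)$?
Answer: $-22680$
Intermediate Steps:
$q = -1$
$\left(q - 71\right) 315 = \left(-1 - 71\right) 315 = \left(-72\right) 315 = -22680$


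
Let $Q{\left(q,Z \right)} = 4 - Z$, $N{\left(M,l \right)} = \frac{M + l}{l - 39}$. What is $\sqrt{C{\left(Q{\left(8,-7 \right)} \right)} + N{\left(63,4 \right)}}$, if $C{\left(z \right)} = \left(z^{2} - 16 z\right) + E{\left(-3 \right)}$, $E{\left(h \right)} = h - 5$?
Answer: $\frac{4 i \sqrt{4970}}{35} \approx 8.0569 i$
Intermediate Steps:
$N{\left(M,l \right)} = \frac{M + l}{-39 + l}$
$E{\left(h \right)} = -5 + h$ ($E{\left(h \right)} = h - 5 = -5 + h$)
$C{\left(z \right)} = -8 + z^{2} - 16 z$ ($C{\left(z \right)} = \left(z^{2} - 16 z\right) - 8 = -8 + z^{2} - 16 z$)
$\sqrt{C{\left(Q{\left(8,-7 \right)} \right)} + N{\left(63,4 \right)}} = \sqrt{\left(-8 + \left(4 - -7\right)^{2} - 16 \left(4 - -7\right)\right) + \frac{63 + 4}{-39 + 4}} = \sqrt{\left(-8 + \left(4 + 7\right)^{2} - 16 \left(4 + 7\right)\right) + \frac{1}{-35} \cdot 67} = \sqrt{\left(-8 + 11^{2} - 176\right) - \frac{67}{35}} = \sqrt{\left(-8 + 121 - 176\right) - \frac{67}{35}} = \sqrt{-63 - \frac{67}{35}} = \sqrt{- \frac{2272}{35}} = \frac{4 i \sqrt{4970}}{35}$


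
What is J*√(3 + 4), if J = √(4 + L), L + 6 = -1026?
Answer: 2*I*√1799 ≈ 84.829*I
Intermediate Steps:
L = -1032 (L = -6 - 1026 = -1032)
J = 2*I*√257 (J = √(4 - 1032) = √(-1028) = 2*I*√257 ≈ 32.062*I)
J*√(3 + 4) = (2*I*√257)*√(3 + 4) = (2*I*√257)*√7 = 2*I*√1799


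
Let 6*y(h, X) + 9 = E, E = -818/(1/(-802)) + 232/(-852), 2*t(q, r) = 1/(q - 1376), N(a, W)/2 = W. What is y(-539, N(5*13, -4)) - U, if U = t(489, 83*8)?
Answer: 61971893165/566793 ≈ 1.0934e+5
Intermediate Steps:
N(a, W) = 2*W
t(q, r) = 1/(2*(-1376 + q)) (t(q, r) = 1/(2*(q - 1376)) = 1/(2*(-1376 + q)))
E = 139735610/213 (E = -818/(-1/802) + 232*(-1/852) = -818*(-802) - 58/213 = 656036 - 58/213 = 139735610/213 ≈ 6.5604e+5)
U = -1/1774 (U = 1/(2*(-1376 + 489)) = (½)/(-887) = (½)*(-1/887) = -1/1774 ≈ -0.00056370)
y(h, X) = 139733693/1278 (y(h, X) = -3/2 + (⅙)*(139735610/213) = -3/2 + 69867805/639 = 139733693/1278)
y(-539, N(5*13, -4)) - U = 139733693/1278 - 1*(-1/1774) = 139733693/1278 + 1/1774 = 61971893165/566793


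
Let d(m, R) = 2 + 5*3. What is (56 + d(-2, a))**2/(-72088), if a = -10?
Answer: -5329/72088 ≈ -0.073924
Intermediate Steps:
d(m, R) = 17 (d(m, R) = 2 + 15 = 17)
(56 + d(-2, a))**2/(-72088) = (56 + 17)**2/(-72088) = 73**2*(-1/72088) = 5329*(-1/72088) = -5329/72088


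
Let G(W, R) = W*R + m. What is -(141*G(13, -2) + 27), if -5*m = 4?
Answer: 18759/5 ≈ 3751.8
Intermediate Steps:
m = -4/5 (m = -1/5*4 = -4/5 ≈ -0.80000)
G(W, R) = -4/5 + R*W (G(W, R) = W*R - 4/5 = R*W - 4/5 = -4/5 + R*W)
-(141*G(13, -2) + 27) = -(141*(-4/5 - 2*13) + 27) = -(141*(-4/5 - 26) + 27) = -(141*(-134/5) + 27) = -(-18894/5 + 27) = -1*(-18759/5) = 18759/5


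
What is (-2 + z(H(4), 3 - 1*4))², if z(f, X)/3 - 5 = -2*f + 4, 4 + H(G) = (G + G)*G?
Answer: 20449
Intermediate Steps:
H(G) = -4 + 2*G² (H(G) = -4 + (G + G)*G = -4 + (2*G)*G = -4 + 2*G²)
z(f, X) = 27 - 6*f (z(f, X) = 15 + 3*(-2*f + 4) = 15 + 3*(4 - 2*f) = 15 + (12 - 6*f) = 27 - 6*f)
(-2 + z(H(4), 3 - 1*4))² = (-2 + (27 - 6*(-4 + 2*4²)))² = (-2 + (27 - 6*(-4 + 2*16)))² = (-2 + (27 - 6*(-4 + 32)))² = (-2 + (27 - 6*28))² = (-2 + (27 - 168))² = (-2 - 141)² = (-143)² = 20449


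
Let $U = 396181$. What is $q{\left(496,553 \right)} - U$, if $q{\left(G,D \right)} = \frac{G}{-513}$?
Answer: $- \frac{203241349}{513} \approx -3.9618 \cdot 10^{5}$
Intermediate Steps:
$q{\left(G,D \right)} = - \frac{G}{513}$ ($q{\left(G,D \right)} = G \left(- \frac{1}{513}\right) = - \frac{G}{513}$)
$q{\left(496,553 \right)} - U = \left(- \frac{1}{513}\right) 496 - 396181 = - \frac{496}{513} - 396181 = - \frac{203241349}{513}$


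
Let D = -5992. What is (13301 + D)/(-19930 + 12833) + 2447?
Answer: 17359050/7097 ≈ 2446.0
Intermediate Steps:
(13301 + D)/(-19930 + 12833) + 2447 = (13301 - 5992)/(-19930 + 12833) + 2447 = 7309/(-7097) + 2447 = 7309*(-1/7097) + 2447 = -7309/7097 + 2447 = 17359050/7097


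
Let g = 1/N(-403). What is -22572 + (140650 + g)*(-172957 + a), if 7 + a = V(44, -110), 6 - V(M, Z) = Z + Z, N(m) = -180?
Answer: -2186605918111/90 ≈ -2.4296e+10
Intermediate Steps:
V(M, Z) = 6 - 2*Z (V(M, Z) = 6 - (Z + Z) = 6 - 2*Z)
a = 219 (a = -7 + (6 - 2*(-110)) = -7 + (6 + 220) = -7 + 226 = 219)
g = -1/180 (g = 1/(-180) = -1/180 ≈ -0.0055556)
-22572 + (140650 + g)*(-172957 + a) = -22572 + (140650 - 1/180)*(-172957 + 219) = -22572 + (25316999/180)*(-172738) = -22572 - 2186603886631/90 = -2186605918111/90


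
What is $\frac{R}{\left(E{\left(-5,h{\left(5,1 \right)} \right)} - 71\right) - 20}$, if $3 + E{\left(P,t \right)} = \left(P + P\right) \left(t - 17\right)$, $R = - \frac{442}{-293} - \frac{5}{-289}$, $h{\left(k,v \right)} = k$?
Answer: $\frac{129203}{2201602} \approx 0.058686$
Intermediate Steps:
$R = \frac{129203}{84677}$ ($R = \left(-442\right) \left(- \frac{1}{293}\right) - - \frac{5}{289} = \frac{442}{293} + \frac{5}{289} = \frac{129203}{84677} \approx 1.5258$)
$E{\left(P,t \right)} = -3 + 2 P \left(-17 + t\right)$ ($E{\left(P,t \right)} = -3 + \left(P + P\right) \left(t - 17\right) = -3 + 2 P \left(-17 + t\right)$)
$\frac{R}{\left(E{\left(-5,h{\left(5,1 \right)} \right)} - 71\right) - 20} = \frac{129203}{84677 \left(\left(\left(-3 - -170 + 2 \left(-5\right) 5\right) - 71\right) - 20\right)} = \frac{129203}{84677 \left(\left(\left(-3 + 170 - 50\right) - 71\right) - 20\right)} = \frac{129203}{84677 \left(\left(117 - 71\right) - 20\right)} = \frac{129203}{84677 \left(46 - 20\right)} = \frac{129203}{84677 \cdot 26} = \frac{129203}{84677} \cdot \frac{1}{26} = \frac{129203}{2201602}$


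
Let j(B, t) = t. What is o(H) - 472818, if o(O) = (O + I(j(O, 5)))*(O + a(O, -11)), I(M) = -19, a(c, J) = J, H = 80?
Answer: -468609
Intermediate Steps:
o(O) = (-19 + O)*(-11 + O) (o(O) = (O - 19)*(O - 11) = (-19 + O)*(-11 + O))
o(H) - 472818 = (209 + 80² - 30*80) - 472818 = (209 + 6400 - 2400) - 472818 = 4209 - 472818 = -468609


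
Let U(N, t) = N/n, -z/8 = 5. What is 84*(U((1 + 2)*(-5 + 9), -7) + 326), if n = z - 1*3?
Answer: 1176504/43 ≈ 27361.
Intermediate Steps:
z = -40 (z = -8*5 = -40)
n = -43 (n = -40 - 1*3 = -40 - 3 = -43)
U(N, t) = -N/43 (U(N, t) = N/(-43) = N*(-1/43) = -N/43)
84*(U((1 + 2)*(-5 + 9), -7) + 326) = 84*(-(1 + 2)*(-5 + 9)/43 + 326) = 84*(-3*4/43 + 326) = 84*(-1/43*12 + 326) = 84*(-12/43 + 326) = 84*(14006/43) = 1176504/43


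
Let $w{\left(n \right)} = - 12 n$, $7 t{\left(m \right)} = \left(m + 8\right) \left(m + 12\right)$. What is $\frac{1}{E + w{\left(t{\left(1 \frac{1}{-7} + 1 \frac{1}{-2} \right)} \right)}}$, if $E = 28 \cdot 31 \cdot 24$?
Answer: $\frac{343}{7096245} \approx 4.8335 \cdot 10^{-5}$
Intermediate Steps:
$t{\left(m \right)} = \frac{\left(8 + m\right) \left(12 + m\right)}{7}$ ($t{\left(m \right)} = \frac{\left(m + 8\right) \left(m + 12\right)}{7} = \frac{\left(8 + m\right) \left(12 + m\right)}{7}$)
$E = 20832$ ($E = 868 \cdot 24 = 20832$)
$\frac{1}{E + w{\left(t{\left(1 \frac{1}{-7} + 1 \frac{1}{-2} \right)} \right)}} = \frac{1}{20832 - 12 \left(\frac{96}{7} + \frac{\left(1 \frac{1}{-7} + 1 \frac{1}{-2}\right)^{2}}{7} + \frac{20 \left(1 \frac{1}{-7} + 1 \frac{1}{-2}\right)}{7}\right)} = \frac{1}{20832 - 12 \left(\frac{96}{7} + \frac{\left(1 \left(- \frac{1}{7}\right) + 1 \left(- \frac{1}{2}\right)\right)^{2}}{7} + \frac{20 \left(1 \left(- \frac{1}{7}\right) + 1 \left(- \frac{1}{2}\right)\right)}{7}\right)} = \frac{1}{20832 - 12 \left(\frac{96}{7} + \frac{\left(- \frac{1}{7} - \frac{1}{2}\right)^{2}}{7} + \frac{20 \left(- \frac{1}{7} - \frac{1}{2}\right)}{7}\right)} = \frac{1}{20832 - 12 \left(\frac{96}{7} + \frac{\left(- \frac{9}{14}\right)^{2}}{7} + \frac{20}{7} \left(- \frac{9}{14}\right)\right)} = \frac{1}{20832 - 12 \left(\frac{96}{7} + \frac{1}{7} \cdot \frac{81}{196} - \frac{90}{49}\right)} = \frac{1}{20832 - 12 \left(\frac{96}{7} + \frac{81}{1372} - \frac{90}{49}\right)} = \frac{1}{20832 - \frac{49131}{343}} = \frac{1}{\frac{7096245}{343}} = \frac{343}{7096245}$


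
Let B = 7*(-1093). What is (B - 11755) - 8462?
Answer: -27868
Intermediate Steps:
B = -7651
(B - 11755) - 8462 = (-7651 - 11755) - 8462 = -19406 - 8462 = -27868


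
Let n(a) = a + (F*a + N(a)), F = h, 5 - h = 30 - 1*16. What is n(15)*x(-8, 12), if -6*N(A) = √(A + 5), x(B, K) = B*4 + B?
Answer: 4800 + 40*√5/3 ≈ 4829.8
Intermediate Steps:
h = -9 (h = 5 - (30 - 1*16) = 5 - (30 - 16) = 5 - 1*14 = 5 - 14 = -9)
x(B, K) = 5*B (x(B, K) = 4*B + B = 5*B)
F = -9
N(A) = -√(5 + A)/6 (N(A) = -√(A + 5)/6 = -√(5 + A)/6)
n(a) = -8*a - √(5 + a)/6 (n(a) = a + (-9*a - √(5 + a)/6) = -8*a - √(5 + a)/6)
n(15)*x(-8, 12) = (-8*15 - √(5 + 15)/6)*(5*(-8)) = (-120 - √5/3)*(-40) = 4800 + 40*√5/3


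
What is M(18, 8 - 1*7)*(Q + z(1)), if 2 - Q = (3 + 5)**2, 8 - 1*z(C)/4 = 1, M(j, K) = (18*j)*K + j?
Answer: -11628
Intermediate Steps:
M(j, K) = j + 18*K*j (M(j, K) = 18*K*j + j = j + 18*K*j)
z(C) = 28 (z(C) = 32 - 4*1 = 32 - 4 = 28)
Q = -62 (Q = 2 - (3 + 5)**2 = 2 - 1*8**2 = 2 - 1*64 = 2 - 64 = -62)
M(18, 8 - 1*7)*(Q + z(1)) = (18*(1 + 18*(8 - 1*7)))*(-62 + 28) = (18*(1 + 18*(8 - 7)))*(-34) = (18*(1 + 18*1))*(-34) = (18*(1 + 18))*(-34) = (18*19)*(-34) = 342*(-34) = -11628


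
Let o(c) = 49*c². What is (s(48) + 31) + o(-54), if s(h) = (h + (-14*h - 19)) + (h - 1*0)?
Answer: 142320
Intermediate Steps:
s(h) = -19 - 12*h (s(h) = (h + (-19 - 14*h)) + (h + 0) = (-19 - 13*h) + h = -19 - 12*h)
(s(48) + 31) + o(-54) = ((-19 - 12*48) + 31) + 49*(-54)² = ((-19 - 576) + 31) + 49*2916 = (-595 + 31) + 142884 = -564 + 142884 = 142320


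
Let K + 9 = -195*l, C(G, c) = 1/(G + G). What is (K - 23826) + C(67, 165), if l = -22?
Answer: -2619029/134 ≈ -19545.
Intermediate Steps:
C(G, c) = 1/(2*G)
K = 4281 (K = -9 - 195*(-22) = -9 + 4290 = 4281)
(K - 23826) + C(67, 165) = (4281 - 23826) + (½)/67 = -19545 + (½)*(1/67) = -19545 + 1/134 = -2619029/134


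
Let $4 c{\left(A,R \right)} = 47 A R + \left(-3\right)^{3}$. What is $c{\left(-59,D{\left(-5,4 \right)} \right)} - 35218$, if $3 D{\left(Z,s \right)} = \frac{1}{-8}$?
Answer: $- \frac{3378803}{96} \approx -35196.0$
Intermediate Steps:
$D{\left(Z,s \right)} = - \frac{1}{24}$ ($D{\left(Z,s \right)} = \frac{1}{3 \left(-8\right)} = \frac{1}{3} \left(- \frac{1}{8}\right) = - \frac{1}{24}$)
$c{\left(A,R \right)} = - \frac{27}{4} + \frac{47 A R}{4}$ ($c{\left(A,R \right)} = \frac{47 A R + \left(-3\right)^{3}}{4} = \frac{47 A R - 27}{4} = \frac{-27 + 47 A R}{4} = - \frac{27}{4} + \frac{47 A R}{4}$)
$c{\left(-59,D{\left(-5,4 \right)} \right)} - 35218 = \left(- \frac{27}{4} + \frac{47}{4} \left(-59\right) \left(- \frac{1}{24}\right)\right) - 35218 = \left(- \frac{27}{4} + \frac{2773}{96}\right) - 35218 = \frac{2125}{96} - 35218 = - \frac{3378803}{96}$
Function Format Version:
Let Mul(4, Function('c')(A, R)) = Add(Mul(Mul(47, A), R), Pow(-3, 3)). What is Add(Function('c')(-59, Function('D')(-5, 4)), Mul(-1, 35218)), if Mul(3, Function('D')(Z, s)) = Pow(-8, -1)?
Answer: Rational(-3378803, 96) ≈ -35196.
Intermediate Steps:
Function('D')(Z, s) = Rational(-1, 24) (Function('D')(Z, s) = Mul(Rational(1, 3), Pow(-8, -1)) = Mul(Rational(1, 3), Rational(-1, 8)) = Rational(-1, 24))
Function('c')(A, R) = Add(Rational(-27, 4), Mul(Rational(47, 4), A, R)) (Function('c')(A, R) = Mul(Rational(1, 4), Add(Mul(Mul(47, A), R), Pow(-3, 3))) = Mul(Rational(1, 4), Add(Mul(47, A, R), -27)) = Mul(Rational(1, 4), Add(-27, Mul(47, A, R))) = Add(Rational(-27, 4), Mul(Rational(47, 4), A, R)))
Add(Function('c')(-59, Function('D')(-5, 4)), Mul(-1, 35218)) = Add(Add(Rational(-27, 4), Mul(Rational(47, 4), -59, Rational(-1, 24))), Mul(-1, 35218)) = Add(Add(Rational(-27, 4), Rational(2773, 96)), -35218) = Add(Rational(2125, 96), -35218) = Rational(-3378803, 96)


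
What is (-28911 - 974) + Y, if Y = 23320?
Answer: -6565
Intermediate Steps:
(-28911 - 974) + Y = (-28911 - 974) + 23320 = -29885 + 23320 = -6565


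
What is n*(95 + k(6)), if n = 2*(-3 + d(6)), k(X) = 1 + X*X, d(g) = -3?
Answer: -1584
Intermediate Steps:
k(X) = 1 + X²
n = -12 (n = 2*(-3 - 3) = 2*(-6) = -12)
n*(95 + k(6)) = -12*(95 + (1 + 6²)) = -12*(95 + (1 + 36)) = -12*(95 + 37) = -12*132 = -1584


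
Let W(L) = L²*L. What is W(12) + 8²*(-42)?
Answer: -960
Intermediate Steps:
W(L) = L³
W(12) + 8²*(-42) = 12³ + 8²*(-42) = 1728 + 64*(-42) = 1728 - 2688 = -960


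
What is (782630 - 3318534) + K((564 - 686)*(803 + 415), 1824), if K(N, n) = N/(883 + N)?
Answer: -374585838956/147713 ≈ -2.5359e+6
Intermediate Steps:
K(N, n) = N/(883 + N)
(782630 - 3318534) + K((564 - 686)*(803 + 415), 1824) = (782630 - 3318534) + ((564 - 686)*(803 + 415))/(883 + (564 - 686)*(803 + 415)) = -2535904 + (-122*1218)/(883 - 122*1218) = -2535904 - 148596/(883 - 148596) = -2535904 - 148596/(-147713) = -2535904 - 148596*(-1/147713) = -2535904 + 148596/147713 = -374585838956/147713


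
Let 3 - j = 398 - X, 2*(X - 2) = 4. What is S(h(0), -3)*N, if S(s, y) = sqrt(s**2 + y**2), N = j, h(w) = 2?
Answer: -391*sqrt(13) ≈ -1409.8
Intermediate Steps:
X = 4 (X = 2 + (1/2)*4 = 2 + 2 = 4)
j = -391 (j = 3 - (398 - 1*4) = 3 - (398 - 4) = 3 - 1*394 = 3 - 394 = -391)
N = -391
S(h(0), -3)*N = sqrt(2**2 + (-3)**2)*(-391) = sqrt(4 + 9)*(-391) = sqrt(13)*(-391) = -391*sqrt(13)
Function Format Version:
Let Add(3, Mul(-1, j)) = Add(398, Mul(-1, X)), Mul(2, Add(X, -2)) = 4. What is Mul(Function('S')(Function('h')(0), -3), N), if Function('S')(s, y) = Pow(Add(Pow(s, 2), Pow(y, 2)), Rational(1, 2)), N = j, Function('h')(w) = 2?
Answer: Mul(-391, Pow(13, Rational(1, 2))) ≈ -1409.8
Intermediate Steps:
X = 4 (X = Add(2, Mul(Rational(1, 2), 4)) = Add(2, 2) = 4)
j = -391 (j = Add(3, Mul(-1, Add(398, Mul(-1, 4)))) = Add(3, Mul(-1, Add(398, -4))) = Add(3, Mul(-1, 394)) = Add(3, -394) = -391)
N = -391
Mul(Function('S')(Function('h')(0), -3), N) = Mul(Pow(Add(Pow(2, 2), Pow(-3, 2)), Rational(1, 2)), -391) = Mul(Pow(Add(4, 9), Rational(1, 2)), -391) = Mul(Pow(13, Rational(1, 2)), -391) = Mul(-391, Pow(13, Rational(1, 2)))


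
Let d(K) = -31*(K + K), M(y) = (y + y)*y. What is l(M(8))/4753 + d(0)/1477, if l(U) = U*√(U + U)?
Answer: 2048/4753 ≈ 0.43089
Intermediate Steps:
M(y) = 2*y² (M(y) = (2*y)*y = 2*y²)
l(U) = √2*U^(3/2) (l(U) = U*√(2*U) = U*(√2*√U) = √2*U^(3/2))
d(K) = -62*K
l(M(8))/4753 + d(0)/1477 = (√2*(2*8²)^(3/2))/4753 - 62*0/1477 = (√2*(2*64)^(3/2))*(1/4753) + 0*(1/1477) = (√2*128^(3/2))*(1/4753) + 0 = (√2*(1024*√2))*(1/4753) + 0 = 2048*(1/4753) + 0 = 2048/4753 + 0 = 2048/4753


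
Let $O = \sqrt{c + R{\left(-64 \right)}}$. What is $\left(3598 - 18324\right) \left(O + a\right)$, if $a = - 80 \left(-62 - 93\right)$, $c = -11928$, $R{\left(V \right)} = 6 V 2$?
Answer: $-182602400 - 677396 i \sqrt{6} \approx -1.826 \cdot 10^{8} - 1.6593 \cdot 10^{6} i$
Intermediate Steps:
$R{\left(V \right)} = 12 V$
$O = 46 i \sqrt{6}$ ($O = \sqrt{-11928 + 12 \left(-64\right)} = \sqrt{-11928 - 768} = \sqrt{-12696} = 46 i \sqrt{6} \approx 112.68 i$)
$a = 12400$ ($a = \left(-80\right) \left(-155\right) = 12400$)
$\left(3598 - 18324\right) \left(O + a\right) = \left(3598 - 18324\right) \left(46 i \sqrt{6} + 12400\right) = - 14726 \left(12400 + 46 i \sqrt{6}\right) = -182602400 - 677396 i \sqrt{6}$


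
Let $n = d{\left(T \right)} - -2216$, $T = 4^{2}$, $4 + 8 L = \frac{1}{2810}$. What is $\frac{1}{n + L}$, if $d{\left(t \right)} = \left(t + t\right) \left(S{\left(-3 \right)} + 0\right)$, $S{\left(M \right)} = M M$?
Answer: $\frac{22480}{56278681} \approx 0.00039944$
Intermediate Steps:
$L = - \frac{11239}{22480}$ ($L = - \frac{1}{2} + \frac{1}{8 \cdot 2810} = - \frac{1}{2} + \frac{1}{8} \cdot \frac{1}{2810} = - \frac{1}{2} + \frac{1}{22480} = - \frac{11239}{22480} \approx -0.49996$)
$S{\left(M \right)} = M^{2}$
$T = 16$
$d{\left(t \right)} = 18 t$ ($d{\left(t \right)} = \left(t + t\right) \left(\left(-3\right)^{2} + 0\right) = 2 t \left(9 + 0\right) = 2 t 9 = 18 t$)
$n = 2504$ ($n = 18 \cdot 16 - -2216 = 288 + 2216 = 2504$)
$\frac{1}{n + L} = \frac{1}{2504 - \frac{11239}{22480}} = \frac{1}{\frac{56278681}{22480}} = \frac{22480}{56278681}$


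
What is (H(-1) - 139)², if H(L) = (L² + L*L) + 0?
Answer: 18769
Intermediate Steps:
H(L) = 2*L² (H(L) = (L² + L²) + 0 = 2*L² + 0 = 2*L²)
(H(-1) - 139)² = (2*(-1)² - 139)² = (2*1 - 139)² = (2 - 139)² = (-137)² = 18769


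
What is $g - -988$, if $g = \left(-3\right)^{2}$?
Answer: $997$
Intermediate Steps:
$g = 9$
$g - -988 = 9 - -988 = 9 + 988 = 997$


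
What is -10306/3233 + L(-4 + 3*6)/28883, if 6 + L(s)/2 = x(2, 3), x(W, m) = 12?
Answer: -297629402/93378739 ≈ -3.1873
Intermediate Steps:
L(s) = 12 (L(s) = -12 + 2*12 = -12 + 24 = 12)
-10306/3233 + L(-4 + 3*6)/28883 = -10306/3233 + 12/28883 = -297629402/93378739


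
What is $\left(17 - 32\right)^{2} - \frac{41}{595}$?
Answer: $\frac{133834}{595} \approx 224.93$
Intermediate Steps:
$\left(17 - 32\right)^{2} - \frac{41}{595} = \left(-15\right)^{2} - 41 \cdot \frac{1}{595} = 225 - \frac{41}{595} = \frac{133834}{595}$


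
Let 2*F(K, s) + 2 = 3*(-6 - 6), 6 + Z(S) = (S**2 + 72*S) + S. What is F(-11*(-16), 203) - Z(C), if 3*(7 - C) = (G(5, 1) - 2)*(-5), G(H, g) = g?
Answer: -3877/9 ≈ -430.78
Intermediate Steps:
C = 16/3 (C = 7 - (1 - 2)*(-5)/3 = 7 - (-1)*(-5)/3 = 7 - 1/3*5 = 7 - 5/3 = 16/3 ≈ 5.3333)
Z(S) = -6 + S**2 + 73*S (Z(S) = -6 + ((S**2 + 72*S) + S) = -6 + (S**2 + 73*S) = -6 + S**2 + 73*S)
F(K, s) = -19 (F(K, s) = -1 + (3*(-6 - 6))/2 = -1 + (3*(-12))/2 = -1 + (1/2)*(-36) = -1 - 18 = -19)
F(-11*(-16), 203) - Z(C) = -19 - (-6 + (16/3)**2 + 73*(16/3)) = -19 - (-6 + 256/9 + 1168/3) = -19 - 1*3706/9 = -19 - 3706/9 = -3877/9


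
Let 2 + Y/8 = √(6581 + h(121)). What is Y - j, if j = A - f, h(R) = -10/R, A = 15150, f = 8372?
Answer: -6794 + 8*√796291/11 ≈ -6145.0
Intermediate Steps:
j = 6778 (j = 15150 - 1*8372 = 15150 - 8372 = 6778)
Y = -16 + 8*√796291/11 (Y = -16 + 8*√(6581 - 10/121) = -16 + 8*√(796291/121) = -16 + 8*(√796291/11) = -16 + 8*√796291/11 ≈ 632.98)
Y - j = (-16 + 8*√796291/11) - 1*6778 = (-16 + 8*√796291/11) - 6778 = -6794 + 8*√796291/11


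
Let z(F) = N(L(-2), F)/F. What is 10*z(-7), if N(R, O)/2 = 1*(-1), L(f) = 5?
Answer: 20/7 ≈ 2.8571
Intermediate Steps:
N(R, O) = -2 (N(R, O) = 2*(1*(-1)) = 2*(-1) = -2)
z(F) = -2/F
10*z(-7) = 10*(-2/(-7)) = 10*(-2*(-⅐)) = 10*(2/7) = 20/7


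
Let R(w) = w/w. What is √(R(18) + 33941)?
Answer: √33942 ≈ 184.23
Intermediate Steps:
R(w) = 1
√(R(18) + 33941) = √(1 + 33941) = √33942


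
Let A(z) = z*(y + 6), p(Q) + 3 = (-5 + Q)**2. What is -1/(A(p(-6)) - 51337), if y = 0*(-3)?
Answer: 1/50629 ≈ 1.9752e-5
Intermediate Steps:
p(Q) = -3 + (-5 + Q)**2
y = 0
A(z) = 6*z (A(z) = z*(0 + 6) = z*6 = 6*z)
-1/(A(p(-6)) - 51337) = -1/(6*(-3 + (-5 - 6)**2) - 51337) = -1/(6*(-3 + (-11)**2) - 51337) = -1/(6*(-3 + 121) - 51337) = -1/(6*118 - 51337) = -1/(708 - 51337) = -1/(-50629) = -1*(-1/50629) = 1/50629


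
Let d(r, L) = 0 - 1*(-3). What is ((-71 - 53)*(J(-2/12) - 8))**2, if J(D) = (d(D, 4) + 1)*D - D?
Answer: 1110916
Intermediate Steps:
d(r, L) = 3 (d(r, L) = 0 + 3 = 3)
J(D) = 3*D (J(D) = (3 + 1)*D - D = 4*D - D = 3*D)
((-71 - 53)*(J(-2/12) - 8))**2 = ((-71 - 53)*(3*(-2/12) - 8))**2 = (-124*(3*(-2*1/12) - 8))**2 = (-124*(3*(-1/6) - 8))**2 = (-124*(-1/2 - 8))**2 = (-124*(-17/2))**2 = 1054**2 = 1110916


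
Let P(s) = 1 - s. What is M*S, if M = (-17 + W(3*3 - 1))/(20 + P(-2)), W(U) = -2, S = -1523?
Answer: 28937/23 ≈ 1258.1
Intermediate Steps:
M = -19/23 (M = (-17 - 2)/(20 + (1 - 1*(-2))) = -19/(20 + (1 + 2)) = -19/(20 + 3) = -19/23 ≈ -0.82609)
M*S = -19/23*(-1523) = 28937/23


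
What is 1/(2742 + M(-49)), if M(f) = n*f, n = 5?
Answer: 1/2497 ≈ 0.00040048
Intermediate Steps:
M(f) = 5*f
1/(2742 + M(-49)) = 1/(2742 + 5*(-49)) = 1/(2742 - 245) = 1/2497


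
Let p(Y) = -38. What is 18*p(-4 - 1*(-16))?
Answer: -684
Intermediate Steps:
18*p(-4 - 1*(-16)) = 18*(-38) = -684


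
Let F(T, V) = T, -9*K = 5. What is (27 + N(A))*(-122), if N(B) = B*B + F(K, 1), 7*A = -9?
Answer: -1511702/441 ≈ -3427.9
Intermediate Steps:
A = -9/7 (A = (⅐)*(-9) = -9/7 ≈ -1.2857)
K = -5/9 (K = -⅑*5 = -5/9 ≈ -0.55556)
N(B) = -5/9 + B² (N(B) = B*B - 5/9 = B² - 5/9 = -5/9 + B²)
(27 + N(A))*(-122) = (27 + (-5/9 + (-9/7)²))*(-122) = (27 + (-5/9 + 81/49))*(-122) = (27 + 484/441)*(-122) = (12391/441)*(-122) = -1511702/441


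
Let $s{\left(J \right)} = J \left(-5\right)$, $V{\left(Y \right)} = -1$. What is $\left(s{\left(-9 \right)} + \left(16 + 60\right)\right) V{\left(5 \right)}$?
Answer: $-121$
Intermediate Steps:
$s{\left(J \right)} = - 5 J$
$\left(s{\left(-9 \right)} + \left(16 + 60\right)\right) V{\left(5 \right)} = \left(\left(-5\right) \left(-9\right) + \left(16 + 60\right)\right) \left(-1\right) = \left(45 + 76\right) \left(-1\right) = 121 \left(-1\right) = -121$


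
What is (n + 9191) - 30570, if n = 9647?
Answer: -11732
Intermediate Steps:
(n + 9191) - 30570 = (9647 + 9191) - 30570 = 18838 - 30570 = -11732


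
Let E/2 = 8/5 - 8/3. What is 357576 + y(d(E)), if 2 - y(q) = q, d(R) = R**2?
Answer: 80454026/225 ≈ 3.5757e+5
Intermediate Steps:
E = -32/15 (E = 2*(8/5 - 8/3) = 2*(-16/15) = -32/15 ≈ -2.1333)
y(q) = 2 - q
357576 + y(d(E)) = 357576 + (2 - (-32/15)**2) = 357576 + (2 - 1*1024/225) = 357576 + (2 - 1024/225) = 357576 - 574/225 = 80454026/225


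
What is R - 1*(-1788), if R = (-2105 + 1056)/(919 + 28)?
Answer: 1692187/947 ≈ 1786.9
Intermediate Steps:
R = -1049/947 ≈ -1.1077
R - 1*(-1788) = -1049/947 - 1*(-1788) = -1049/947 + 1788 = 1692187/947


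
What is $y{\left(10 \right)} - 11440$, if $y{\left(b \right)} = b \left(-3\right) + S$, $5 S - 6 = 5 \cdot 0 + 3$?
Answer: $- \frac{57341}{5} \approx -11468.0$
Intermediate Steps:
$S = \frac{9}{5}$ ($S = \frac{6}{5} + \frac{5 \cdot 0 + 3}{5} = \frac{6}{5} + \frac{0 + 3}{5} = \frac{6}{5} + \frac{1}{5} \cdot 3 = \frac{6}{5} + \frac{3}{5} = \frac{9}{5} \approx 1.8$)
$y{\left(b \right)} = \frac{9}{5} - 3 b$ ($y{\left(b \right)} = b \left(-3\right) + \frac{9}{5} = - 3 b + \frac{9}{5} = \frac{9}{5} - 3 b$)
$y{\left(10 \right)} - 11440 = \left(\frac{9}{5} - 30\right) - 11440 = - \frac{141}{5} - 11440 = - \frac{57341}{5}$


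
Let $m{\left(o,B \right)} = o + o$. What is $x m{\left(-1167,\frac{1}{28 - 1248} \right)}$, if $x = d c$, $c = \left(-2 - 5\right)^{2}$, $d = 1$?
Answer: $-114366$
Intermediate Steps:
$c = 49$ ($c = \left(-7\right)^{2} = 49$)
$m{\left(o,B \right)} = 2 o$
$x = 49$ ($x = 1 \cdot 49 = 49$)
$x m{\left(-1167,\frac{1}{28 - 1248} \right)} = 49 \cdot 2 \left(-1167\right) = 49 \left(-2334\right) = -114366$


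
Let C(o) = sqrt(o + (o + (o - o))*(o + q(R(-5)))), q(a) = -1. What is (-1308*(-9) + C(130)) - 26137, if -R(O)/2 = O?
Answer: -14235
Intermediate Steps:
R(O) = -2*O
C(o) = sqrt(o + o*(-1 + o)) (C(o) = sqrt(o + (o + (o - o))*(o - 1)) = sqrt(o + (o + 0)*(-1 + o)) = sqrt(o + o*(-1 + o)))
(-1308*(-9) + C(130)) - 26137 = (-1308*(-9) + sqrt(130**2)) - 26137 = (11772 + sqrt(16900)) - 26137 = (11772 + 130) - 26137 = 11902 - 26137 = -14235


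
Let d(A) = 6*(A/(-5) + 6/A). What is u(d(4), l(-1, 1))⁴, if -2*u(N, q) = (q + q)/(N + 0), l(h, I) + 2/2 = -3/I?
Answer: 160000/194481 ≈ 0.82270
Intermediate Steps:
l(h, I) = -1 - 3/I
d(A) = 36/A - 6*A/5 (d(A) = 6*(A*(-⅕) + 6/A) = 6*(-A/5 + 6/A) = 6*(6/A - A/5) = 36/A - 6*A/5)
u(N, q) = -q/N (u(N, q) = -(q + q)/(2*(N + 0)) = -2*q/(2*N) = -q/N)
u(d(4), l(-1, 1))⁴ = (-(-3 - 1*1)/1/(36/4 - 6/5*4))⁴ = (-1*(-3 - 1)/(36*(¼) - 24/5))⁴ = (-1*(-4)/(9 - 24/5))⁴ = (-1*(-4)/21/5)⁴ = (-1*(-4)*5/21)⁴ = (20/21)⁴ = 160000/194481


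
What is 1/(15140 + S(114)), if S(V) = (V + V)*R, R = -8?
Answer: 1/13316 ≈ 7.5098e-5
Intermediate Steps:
S(V) = -16*V (S(V) = (V + V)*(-8) = (2*V)*(-8) = -16*V)
1/(15140 + S(114)) = 1/(15140 - 16*114) = 1/(15140 - 1824) = 1/13316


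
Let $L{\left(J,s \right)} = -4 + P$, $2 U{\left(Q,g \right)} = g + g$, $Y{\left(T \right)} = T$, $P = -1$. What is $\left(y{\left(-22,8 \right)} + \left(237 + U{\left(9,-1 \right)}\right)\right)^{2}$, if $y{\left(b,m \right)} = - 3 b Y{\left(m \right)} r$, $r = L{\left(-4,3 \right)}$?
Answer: $5779216$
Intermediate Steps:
$U{\left(Q,g \right)} = g$ ($U{\left(Q,g \right)} = \frac{g + g}{2} = \frac{2 g}{2} = g$)
$L{\left(J,s \right)} = -5$ ($L{\left(J,s \right)} = -4 - 1 = -5$)
$r = -5$
$y{\left(b,m \right)} = 15 b m$ ($y{\left(b,m \right)} = - 3 b m \left(-5\right) = 15 b m$)
$\left(y{\left(-22,8 \right)} + \left(237 + U{\left(9,-1 \right)}\right)\right)^{2} = \left(15 \left(-22\right) 8 + \left(237 - 1\right)\right)^{2} = \left(-2640 + 236\right)^{2} = \left(-2404\right)^{2} = 5779216$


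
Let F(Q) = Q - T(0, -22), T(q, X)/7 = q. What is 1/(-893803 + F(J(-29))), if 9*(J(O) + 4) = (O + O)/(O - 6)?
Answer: -315/281549147 ≈ -1.1188e-6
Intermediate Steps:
T(q, X) = 7*q
J(O) = -4 + 2*O/(9*(-6 + O)) (J(O) = -4 + ((O + O)/(O - 6))/9 = -4 + ((2*O)/(-6 + O))/9 = -4 + (2*O/(-6 + O))/9 = -4 + 2*O/(9*(-6 + O)))
F(Q) = Q (F(Q) = Q - 7*0 = Q - 1*0 = Q + 0 = Q)
1/(-893803 + F(J(-29))) = 1/(-893803 + 2*(108 - 17*(-29))/(9*(-6 - 29))) = 1/(-893803 + (2/9)*(108 + 493)/(-35)) = 1/(-893803 + (2/9)*(-1/35)*601) = 1/(-893803 - 1202/315) = 1/(-281549147/315) = -315/281549147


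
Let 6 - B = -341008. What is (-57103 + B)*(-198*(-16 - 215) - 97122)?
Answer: -14588482824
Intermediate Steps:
B = 341014 (B = 6 - 1*(-341008) = 6 + 341008 = 341014)
(-57103 + B)*(-198*(-16 - 215) - 97122) = (-57103 + 341014)*(-198*(-16 - 215) - 97122) = 283911*(-198*(-231) - 97122) = 283911*(45738 - 97122) = 283911*(-51384) = -14588482824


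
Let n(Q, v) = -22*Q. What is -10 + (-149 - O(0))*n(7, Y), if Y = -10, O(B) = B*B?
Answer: 22936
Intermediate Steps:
O(B) = B²
-10 + (-149 - O(0))*n(7, Y) = -10 + (-149 - 1*0²)*(-22*7) = -10 + (-149 - 1*0)*(-154) = -10 + (-149 + 0)*(-154) = -10 - 149*(-154) = -10 + 22946 = 22936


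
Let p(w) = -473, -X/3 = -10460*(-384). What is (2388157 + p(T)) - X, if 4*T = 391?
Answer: 14437604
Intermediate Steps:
X = -12049920 (X = -(-31380)*(-384) = -3*4016640 = -12049920)
T = 391/4 (T = (1/4)*391 = 391/4 ≈ 97.750)
(2388157 + p(T)) - X = (2388157 - 473) - 1*(-12049920) = 2387684 + 12049920 = 14437604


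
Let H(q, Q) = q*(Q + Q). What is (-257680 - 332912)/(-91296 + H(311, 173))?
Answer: -295296/8155 ≈ -36.210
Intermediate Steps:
H(q, Q) = 2*Q*q (H(q, Q) = q*(2*Q) = 2*Q*q)
(-257680 - 332912)/(-91296 + H(311, 173)) = (-257680 - 332912)/(-91296 + 2*173*311) = -590592/(-91296 + 107606) = -590592/16310 = -590592*1/16310 = -295296/8155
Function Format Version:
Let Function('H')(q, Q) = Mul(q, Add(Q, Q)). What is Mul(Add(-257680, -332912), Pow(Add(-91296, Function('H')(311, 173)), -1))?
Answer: Rational(-295296, 8155) ≈ -36.210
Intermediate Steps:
Function('H')(q, Q) = Mul(2, Q, q) (Function('H')(q, Q) = Mul(q, Mul(2, Q)) = Mul(2, Q, q))
Mul(Add(-257680, -332912), Pow(Add(-91296, Function('H')(311, 173)), -1)) = Mul(Add(-257680, -332912), Pow(Add(-91296, Mul(2, 173, 311)), -1)) = Mul(-590592, Pow(Add(-91296, 107606), -1)) = Mul(-590592, Pow(16310, -1)) = Mul(-590592, Rational(1, 16310)) = Rational(-295296, 8155)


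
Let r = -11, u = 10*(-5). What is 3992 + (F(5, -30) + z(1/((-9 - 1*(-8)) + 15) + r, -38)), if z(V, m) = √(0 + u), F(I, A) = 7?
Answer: 3999 + 5*I*√2 ≈ 3999.0 + 7.0711*I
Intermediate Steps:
u = -50
z(V, m) = 5*I*√2 (z(V, m) = √(0 - 50) = √(-50) = 5*I*√2)
3992 + (F(5, -30) + z(1/((-9 - 1*(-8)) + 15) + r, -38)) = 3992 + (7 + 5*I*√2) = 3999 + 5*I*√2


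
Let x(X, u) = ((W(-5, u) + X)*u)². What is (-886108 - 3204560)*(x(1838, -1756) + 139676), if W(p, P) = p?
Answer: -42380706509502756240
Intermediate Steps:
x(X, u) = u²*(-5 + X)² (x(X, u) = ((-5 + X)*u)² = (u*(-5 + X))² = u²*(-5 + X)²)
(-886108 - 3204560)*(x(1838, -1756) + 139676) = (-886108 - 3204560)*((-1756)²*(-5 + 1838)² + 139676) = -4090668*(3083536*1833² + 139676) = -4090668*(3083536*3359889 + 139676) = -4090668*(10360338687504 + 139676) = -4090668*10360338827180 = -42380706509502756240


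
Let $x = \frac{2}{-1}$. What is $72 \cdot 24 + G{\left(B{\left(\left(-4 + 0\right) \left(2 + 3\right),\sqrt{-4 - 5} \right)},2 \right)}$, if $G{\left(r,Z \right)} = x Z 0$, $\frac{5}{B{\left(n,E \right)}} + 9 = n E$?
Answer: $1728$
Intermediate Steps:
$x = -2$ ($x = 2 \left(-1\right) = -2$)
$B{\left(n,E \right)} = \frac{5}{-9 + E n}$ ($B{\left(n,E \right)} = \frac{5}{-9 + n E} = \frac{5}{-9 + E n}$)
$G{\left(r,Z \right)} = 0$ ($G{\left(r,Z \right)} = - 2 Z 0 = 0$)
$72 \cdot 24 + G{\left(B{\left(\left(-4 + 0\right) \left(2 + 3\right),\sqrt{-4 - 5} \right)},2 \right)} = 72 \cdot 24 + 0 = 1728 + 0 = 1728$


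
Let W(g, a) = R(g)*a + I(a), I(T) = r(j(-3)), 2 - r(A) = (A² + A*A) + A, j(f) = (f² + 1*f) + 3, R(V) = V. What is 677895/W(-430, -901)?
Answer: 225965/129087 ≈ 1.7505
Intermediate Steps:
j(f) = 3 + f + f² (j(f) = (f² + f) + 3 = (f + f²) + 3 = 3 + f + f²)
r(A) = 2 - A - 2*A² (r(A) = 2 - ((A² + A*A) + A) = 2 - ((A² + A²) + A) = 2 - (2*A² + A) = 2 - (A + 2*A²) = 2 + (-A - 2*A²) = 2 - A - 2*A²)
I(T) = -169 (I(T) = 2 - (3 - 3 + (-3)²) - 2*(3 - 3 + (-3)²)² = 2 - (3 - 3 + 9) - 2*(3 - 3 + 9)² = 2 - 1*9 - 2*9² = 2 - 9 - 2*81 = 2 - 9 - 162 = -169)
W(g, a) = -169 + a*g (W(g, a) = g*a - 169 = a*g - 169 = -169 + a*g)
677895/W(-430, -901) = 677895/(-169 - 901*(-430)) = 677895/(-169 + 387430) = 677895/387261 = 677895*(1/387261) = 225965/129087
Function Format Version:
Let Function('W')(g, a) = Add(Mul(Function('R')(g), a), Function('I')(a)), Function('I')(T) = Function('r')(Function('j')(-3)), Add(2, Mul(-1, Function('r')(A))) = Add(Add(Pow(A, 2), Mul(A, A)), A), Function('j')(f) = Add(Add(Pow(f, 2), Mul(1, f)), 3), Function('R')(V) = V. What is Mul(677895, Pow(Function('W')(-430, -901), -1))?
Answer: Rational(225965, 129087) ≈ 1.7505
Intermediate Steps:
Function('j')(f) = Add(3, f, Pow(f, 2)) (Function('j')(f) = Add(Add(Pow(f, 2), f), 3) = Add(Add(f, Pow(f, 2)), 3) = Add(3, f, Pow(f, 2)))
Function('r')(A) = Add(2, Mul(-1, A), Mul(-2, Pow(A, 2))) (Function('r')(A) = Add(2, Mul(-1, Add(Add(Pow(A, 2), Mul(A, A)), A))) = Add(2, Mul(-1, Add(Add(Pow(A, 2), Pow(A, 2)), A))) = Add(2, Mul(-1, Add(Mul(2, Pow(A, 2)), A))) = Add(2, Mul(-1, Add(A, Mul(2, Pow(A, 2))))) = Add(2, Add(Mul(-1, A), Mul(-2, Pow(A, 2)))) = Add(2, Mul(-1, A), Mul(-2, Pow(A, 2))))
Function('I')(T) = -169 (Function('I')(T) = Add(2, Mul(-1, Add(3, -3, Pow(-3, 2))), Mul(-2, Pow(Add(3, -3, Pow(-3, 2)), 2))) = Add(2, Mul(-1, Add(3, -3, 9)), Mul(-2, Pow(Add(3, -3, 9), 2))) = Add(2, Mul(-1, 9), Mul(-2, Pow(9, 2))) = Add(2, -9, Mul(-2, 81)) = Add(2, -9, -162) = -169)
Function('W')(g, a) = Add(-169, Mul(a, g)) (Function('W')(g, a) = Add(Mul(g, a), -169) = Add(Mul(a, g), -169) = Add(-169, Mul(a, g)))
Mul(677895, Pow(Function('W')(-430, -901), -1)) = Mul(677895, Pow(Add(-169, Mul(-901, -430)), -1)) = Mul(677895, Pow(Add(-169, 387430), -1)) = Mul(677895, Pow(387261, -1)) = Mul(677895, Rational(1, 387261)) = Rational(225965, 129087)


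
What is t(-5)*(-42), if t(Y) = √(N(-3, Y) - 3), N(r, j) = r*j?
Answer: -84*√3 ≈ -145.49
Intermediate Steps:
N(r, j) = j*r
t(Y) = √(-3 - 3*Y) (t(Y) = √(Y*(-3) - 3) = √(-3*Y - 3) = √(-3 - 3*Y))
t(-5)*(-42) = √(-3 - 3*(-5))*(-42) = √(-3 + 15)*(-42) = √12*(-42) = (2*√3)*(-42) = -84*√3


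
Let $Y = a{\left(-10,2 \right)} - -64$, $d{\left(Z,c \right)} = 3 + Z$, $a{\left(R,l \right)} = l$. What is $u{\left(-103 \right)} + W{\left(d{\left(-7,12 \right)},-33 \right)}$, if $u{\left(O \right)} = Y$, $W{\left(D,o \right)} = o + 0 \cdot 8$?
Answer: $33$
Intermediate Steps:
$W{\left(D,o \right)} = o$ ($W{\left(D,o \right)} = o + 0 = o$)
$Y = 66$ ($Y = 2 - -64 = 2 + 64 = 66$)
$u{\left(O \right)} = 66$
$u{\left(-103 \right)} + W{\left(d{\left(-7,12 \right)},-33 \right)} = 66 - 33 = 33$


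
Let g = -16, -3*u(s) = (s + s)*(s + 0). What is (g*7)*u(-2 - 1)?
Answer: 672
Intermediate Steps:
u(s) = -2*s²/3 (u(s) = -(s + s)*(s + 0)/3 = -2*s*s/3 = -2*s²/3)
(g*7)*u(-2 - 1) = (-16*7)*(-2*(-2 - 1)²/3) = -(-224)*(-3)²/3 = -(-224)*9/3 = -112*(-6) = 672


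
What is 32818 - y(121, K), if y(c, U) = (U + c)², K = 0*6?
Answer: 18177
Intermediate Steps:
K = 0
32818 - y(121, K) = 32818 - (0 + 121)² = 32818 - 1*121² = 32818 - 1*14641 = 32818 - 14641 = 18177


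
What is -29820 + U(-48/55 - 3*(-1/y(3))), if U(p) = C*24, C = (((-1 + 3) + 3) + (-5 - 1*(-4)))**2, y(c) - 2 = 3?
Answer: -29436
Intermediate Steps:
y(c) = 5 (y(c) = 2 + 3 = 5)
C = 16 (C = ((2 + 3) + (-5 + 4))**2 = (5 - 1)**2 = 4**2 = 16)
U(p) = 384 (U(p) = 16*24 = 384)
-29820 + U(-48/55 - 3*(-1/y(3))) = -29820 + 384 = -29436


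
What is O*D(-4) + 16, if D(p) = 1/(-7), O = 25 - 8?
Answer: 95/7 ≈ 13.571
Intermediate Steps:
O = 17
D(p) = -⅐
O*D(-4) + 16 = 17*(-⅐) + 16 = -17/7 + 16 = 95/7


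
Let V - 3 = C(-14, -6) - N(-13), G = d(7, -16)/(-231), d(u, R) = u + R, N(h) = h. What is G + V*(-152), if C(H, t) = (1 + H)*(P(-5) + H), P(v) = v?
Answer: -3078149/77 ≈ -39976.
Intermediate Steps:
C(H, t) = (1 + H)*(-5 + H)
d(u, R) = R + u
G = 3/77 (G = (-16 + 7)/(-231) = -9*(-1/231) = 3/77 ≈ 0.038961)
V = 263 (V = 3 + ((-5 + (-14)**2 - 4*(-14)) - 1*(-13)) = 3 + ((-5 + 196 + 56) + 13) = 3 + (247 + 13) = 3 + 260 = 263)
G + V*(-152) = 3/77 + 263*(-152) = 3/77 - 39976 = -3078149/77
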